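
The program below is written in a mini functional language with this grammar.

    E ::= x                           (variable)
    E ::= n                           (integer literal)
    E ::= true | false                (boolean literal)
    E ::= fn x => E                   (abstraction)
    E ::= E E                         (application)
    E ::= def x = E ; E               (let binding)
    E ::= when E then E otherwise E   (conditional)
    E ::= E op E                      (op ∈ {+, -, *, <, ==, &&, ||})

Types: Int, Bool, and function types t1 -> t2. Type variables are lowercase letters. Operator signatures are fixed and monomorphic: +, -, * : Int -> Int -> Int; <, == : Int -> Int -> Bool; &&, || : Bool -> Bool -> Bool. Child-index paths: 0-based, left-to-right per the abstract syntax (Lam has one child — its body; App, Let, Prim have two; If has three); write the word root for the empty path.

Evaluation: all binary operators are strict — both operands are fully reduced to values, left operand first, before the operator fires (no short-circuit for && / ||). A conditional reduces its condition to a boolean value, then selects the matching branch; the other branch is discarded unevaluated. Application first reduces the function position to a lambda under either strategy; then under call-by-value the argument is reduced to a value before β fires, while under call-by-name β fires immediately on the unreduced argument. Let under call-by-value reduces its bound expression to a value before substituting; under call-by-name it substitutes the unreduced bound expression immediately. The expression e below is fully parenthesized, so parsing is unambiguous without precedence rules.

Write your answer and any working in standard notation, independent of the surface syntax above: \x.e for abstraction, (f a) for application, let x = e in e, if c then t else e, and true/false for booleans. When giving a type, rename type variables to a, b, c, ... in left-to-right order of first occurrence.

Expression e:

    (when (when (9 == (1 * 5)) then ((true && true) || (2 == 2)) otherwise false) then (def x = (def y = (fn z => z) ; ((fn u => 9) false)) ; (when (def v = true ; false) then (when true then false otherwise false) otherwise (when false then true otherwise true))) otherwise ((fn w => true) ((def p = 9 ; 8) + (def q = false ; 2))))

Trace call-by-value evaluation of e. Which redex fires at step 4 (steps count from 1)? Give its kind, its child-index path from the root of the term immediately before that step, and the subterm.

Working:
step 0: (if (if (9 == (1 * 5)) then ((true && true) || (2 == 2)) else false) then (let x = (let y = (\z.z) in ((\u.9) false)) in (if (let v = true in false) then (if true then false else false) else (if false then true else true))) else ((\w.true) ((let p = 9 in 8) + (let q = false in 2))))
step 1: [delta@0.0.1] (if (if (9 == 5) then ((true && true) || (2 == 2)) else false) then (let x = (let y = (\z.z) in ((\u.9) false)) in (if (let v = true in false) then (if true then false else false) else (if false then true else true))) else ((\w.true) ((let p = 9 in 8) + (let q = false in 2))))
step 2: [delta@0.0] (if (if false then ((true && true) || (2 == 2)) else false) then (let x = (let y = (\z.z) in ((\u.9) false)) in (if (let v = true in false) then (if true then false else false) else (if false then true else true))) else ((\w.true) ((let p = 9 in 8) + (let q = false in 2))))
step 3: [if@0] (if false then (let x = (let y = (\z.z) in ((\u.9) false)) in (if (let v = true in false) then (if true then false else false) else (if false then true else true))) else ((\w.true) ((let p = 9 in 8) + (let q = false in 2))))
step 4: [if@root] ((\w.true) ((let p = 9 in 8) + (let q = false in 2)))

Answer: if at root : (if false then (let x = (let y = (\z.z) in ((\u.9) false)) in (if (let v = true in false) then (if true then false else false) else (if false then true else true))) else ((\w.true) ((let p = 9 in 8) + (let q = false in 2))))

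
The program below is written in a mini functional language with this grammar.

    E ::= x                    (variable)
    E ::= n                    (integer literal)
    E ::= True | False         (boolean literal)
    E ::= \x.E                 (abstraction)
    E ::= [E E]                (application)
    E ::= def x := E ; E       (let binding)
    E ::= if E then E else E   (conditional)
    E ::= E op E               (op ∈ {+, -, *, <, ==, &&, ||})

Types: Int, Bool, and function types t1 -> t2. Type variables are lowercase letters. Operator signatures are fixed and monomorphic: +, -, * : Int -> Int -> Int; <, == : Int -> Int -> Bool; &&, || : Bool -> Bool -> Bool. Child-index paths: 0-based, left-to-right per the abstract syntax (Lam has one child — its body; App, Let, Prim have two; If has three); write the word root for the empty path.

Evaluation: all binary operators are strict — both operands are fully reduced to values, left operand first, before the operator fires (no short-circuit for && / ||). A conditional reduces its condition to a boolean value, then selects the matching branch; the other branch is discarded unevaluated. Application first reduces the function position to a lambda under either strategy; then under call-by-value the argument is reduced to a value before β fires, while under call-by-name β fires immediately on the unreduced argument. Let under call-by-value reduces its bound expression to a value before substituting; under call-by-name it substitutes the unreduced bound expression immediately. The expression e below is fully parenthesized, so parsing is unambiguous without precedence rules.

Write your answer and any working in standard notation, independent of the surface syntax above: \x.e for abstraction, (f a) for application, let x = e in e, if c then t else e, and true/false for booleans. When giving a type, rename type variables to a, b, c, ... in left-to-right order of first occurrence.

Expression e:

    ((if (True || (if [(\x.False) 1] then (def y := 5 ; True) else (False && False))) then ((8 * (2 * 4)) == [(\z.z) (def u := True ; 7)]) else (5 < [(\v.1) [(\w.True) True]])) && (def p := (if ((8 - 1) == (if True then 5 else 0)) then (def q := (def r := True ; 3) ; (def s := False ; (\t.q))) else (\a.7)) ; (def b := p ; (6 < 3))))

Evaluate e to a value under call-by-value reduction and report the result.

Answer: false

Working:
step 0: ((if (true || (if ((\x.false) 1) then (let y = 5 in true) else (false && false))) then ((8 * (2 * 4)) == ((\z.z) (let u = true in 7))) else (5 < ((\v.1) ((\w.true) true)))) && (let p = (if ((8 - 1) == (if true then 5 else 0)) then (let q = (let r = true in 3) in (let s = false in (\t.q))) else (\a.7)) in (let b = p in (6 < 3))))
step 1: [beta@0.0.1.0] ((if (true || (if false then (let y = 5 in true) else (false && false))) then ((8 * (2 * 4)) == ((\z.z) (let u = true in 7))) else (5 < ((\v.1) ((\w.true) true)))) && (let p = (if ((8 - 1) == (if true then 5 else 0)) then (let q = (let r = true in 3) in (let s = false in (\t.q))) else (\a.7)) in (let b = p in (6 < 3))))
step 2: [if@0.0.1] ((if (true || (false && false)) then ((8 * (2 * 4)) == ((\z.z) (let u = true in 7))) else (5 < ((\v.1) ((\w.true) true)))) && (let p = (if ((8 - 1) == (if true then 5 else 0)) then (let q = (let r = true in 3) in (let s = false in (\t.q))) else (\a.7)) in (let b = p in (6 < 3))))
step 3: [delta@0.0.1] ((if (true || false) then ((8 * (2 * 4)) == ((\z.z) (let u = true in 7))) else (5 < ((\v.1) ((\w.true) true)))) && (let p = (if ((8 - 1) == (if true then 5 else 0)) then (let q = (let r = true in 3) in (let s = false in (\t.q))) else (\a.7)) in (let b = p in (6 < 3))))
step 4: [delta@0.0] ((if true then ((8 * (2 * 4)) == ((\z.z) (let u = true in 7))) else (5 < ((\v.1) ((\w.true) true)))) && (let p = (if ((8 - 1) == (if true then 5 else 0)) then (let q = (let r = true in 3) in (let s = false in (\t.q))) else (\a.7)) in (let b = p in (6 < 3))))
step 5: [if@0] (((8 * (2 * 4)) == ((\z.z) (let u = true in 7))) && (let p = (if ((8 - 1) == (if true then 5 else 0)) then (let q = (let r = true in 3) in (let s = false in (\t.q))) else (\a.7)) in (let b = p in (6 < 3))))
step 6: [delta@0.0.1] (((8 * 8) == ((\z.z) (let u = true in 7))) && (let p = (if ((8 - 1) == (if true then 5 else 0)) then (let q = (let r = true in 3) in (let s = false in (\t.q))) else (\a.7)) in (let b = p in (6 < 3))))
step 7: [delta@0.0] ((64 == ((\z.z) (let u = true in 7))) && (let p = (if ((8 - 1) == (if true then 5 else 0)) then (let q = (let r = true in 3) in (let s = false in (\t.q))) else (\a.7)) in (let b = p in (6 < 3))))
step 8: [let@0.1.1] ((64 == ((\z.z) 7)) && (let p = (if ((8 - 1) == (if true then 5 else 0)) then (let q = (let r = true in 3) in (let s = false in (\t.q))) else (\a.7)) in (let b = p in (6 < 3))))
step 9: [beta@0.1] ((64 == 7) && (let p = (if ((8 - 1) == (if true then 5 else 0)) then (let q = (let r = true in 3) in (let s = false in (\t.q))) else (\a.7)) in (let b = p in (6 < 3))))
step 10: [delta@0] (false && (let p = (if ((8 - 1) == (if true then 5 else 0)) then (let q = (let r = true in 3) in (let s = false in (\t.q))) else (\a.7)) in (let b = p in (6 < 3))))
step 11: [delta@1.0.0.0] (false && (let p = (if (7 == (if true then 5 else 0)) then (let q = (let r = true in 3) in (let s = false in (\t.q))) else (\a.7)) in (let b = p in (6 < 3))))
step 12: [if@1.0.0.1] (false && (let p = (if (7 == 5) then (let q = (let r = true in 3) in (let s = false in (\t.q))) else (\a.7)) in (let b = p in (6 < 3))))
step 13: [delta@1.0.0] (false && (let p = (if false then (let q = (let r = true in 3) in (let s = false in (\t.q))) else (\a.7)) in (let b = p in (6 < 3))))
step 14: [if@1.0] (false && (let p = (\a.7) in (let b = p in (6 < 3))))
step 15: [let@1] (false && (let b = (\a.7) in (6 < 3)))
step 16: [let@1] (false && (6 < 3))
step 17: [delta@1] (false && false)
step 18: [delta@root] false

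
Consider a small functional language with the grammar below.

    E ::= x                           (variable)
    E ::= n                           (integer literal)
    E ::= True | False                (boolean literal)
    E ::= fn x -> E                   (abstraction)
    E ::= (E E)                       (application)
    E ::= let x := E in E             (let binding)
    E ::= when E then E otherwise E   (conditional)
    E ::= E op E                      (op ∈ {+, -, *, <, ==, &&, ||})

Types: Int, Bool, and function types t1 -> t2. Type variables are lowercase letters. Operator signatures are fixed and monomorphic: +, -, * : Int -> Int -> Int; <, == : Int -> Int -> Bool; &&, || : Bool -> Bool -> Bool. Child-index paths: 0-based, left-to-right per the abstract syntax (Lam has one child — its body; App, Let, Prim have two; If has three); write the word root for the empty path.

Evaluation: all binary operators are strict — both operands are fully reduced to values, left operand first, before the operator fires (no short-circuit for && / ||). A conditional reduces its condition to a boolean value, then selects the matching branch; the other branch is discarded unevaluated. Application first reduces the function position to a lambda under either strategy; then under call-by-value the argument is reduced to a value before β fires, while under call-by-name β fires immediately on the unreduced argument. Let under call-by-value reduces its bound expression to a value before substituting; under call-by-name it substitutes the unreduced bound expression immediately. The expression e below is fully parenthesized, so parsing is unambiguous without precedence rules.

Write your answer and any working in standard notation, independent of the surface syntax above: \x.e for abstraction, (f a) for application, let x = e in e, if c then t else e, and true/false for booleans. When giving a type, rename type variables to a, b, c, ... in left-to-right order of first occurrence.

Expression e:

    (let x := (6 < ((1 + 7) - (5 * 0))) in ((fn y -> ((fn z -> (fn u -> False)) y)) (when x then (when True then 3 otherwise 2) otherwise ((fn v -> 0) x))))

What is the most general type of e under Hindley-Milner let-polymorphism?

Answer: a -> Bool

Working:
  unify Int ~ Int
  unify Int ~ Int
  unify Int ~ Int
  unify Int ~ Int
  unify Int ~ Int
  unify Int ~ Int
  unify Int ~ Int
  unify Int ~ Int
let x : Bool
\u._ : c -> Bool
\z._ : b -> c -> Bool
y : a
  unify b -> c -> Bool ~ a -> d
  unify b ~ a
  unify c -> Bool ~ d
_ _ : c -> Bool
\y._ : a -> c -> Bool
x : Bool
  unify Bool ~ Bool
  unify Bool ~ Bool
  unify Int ~ Int
\v._ : e -> Int
x : Bool
  unify e -> Int ~ Bool -> f
  unify e ~ Bool
  unify Int ~ f
_ _ : Int
  unify Int ~ Int
  unify a -> c -> Bool ~ Int -> g
  unify a ~ Int
  unify c -> Bool ~ g
_ _ : c -> Bool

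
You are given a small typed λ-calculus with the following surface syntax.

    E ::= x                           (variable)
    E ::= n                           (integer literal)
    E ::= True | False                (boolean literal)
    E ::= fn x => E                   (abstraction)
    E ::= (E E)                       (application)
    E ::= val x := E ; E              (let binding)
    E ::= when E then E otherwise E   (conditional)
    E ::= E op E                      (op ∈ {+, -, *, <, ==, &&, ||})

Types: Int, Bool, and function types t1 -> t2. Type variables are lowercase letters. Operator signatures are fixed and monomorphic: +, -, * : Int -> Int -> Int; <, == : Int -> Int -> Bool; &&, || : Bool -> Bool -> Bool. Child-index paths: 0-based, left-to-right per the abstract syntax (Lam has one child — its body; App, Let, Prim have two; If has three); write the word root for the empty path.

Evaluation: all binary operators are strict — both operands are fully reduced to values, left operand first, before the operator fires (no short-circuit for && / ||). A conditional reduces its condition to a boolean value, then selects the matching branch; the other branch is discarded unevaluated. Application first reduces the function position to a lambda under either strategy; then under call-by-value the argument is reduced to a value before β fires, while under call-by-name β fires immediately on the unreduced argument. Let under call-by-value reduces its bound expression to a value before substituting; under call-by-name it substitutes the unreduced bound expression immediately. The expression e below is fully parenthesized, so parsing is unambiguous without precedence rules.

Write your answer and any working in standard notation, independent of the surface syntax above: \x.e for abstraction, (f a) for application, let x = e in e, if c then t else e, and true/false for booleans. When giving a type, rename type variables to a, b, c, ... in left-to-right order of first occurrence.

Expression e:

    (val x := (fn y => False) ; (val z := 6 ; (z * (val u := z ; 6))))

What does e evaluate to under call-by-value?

Derivation:
step 0: (let x = (\y.false) in (let z = 6 in (z * (let u = z in 6))))
step 1: [let@root] (let z = 6 in (z * (let u = z in 6)))
step 2: [let@root] (6 * (let u = 6 in 6))
step 3: [let@1] (6 * 6)
step 4: [delta@root] 36

Answer: 36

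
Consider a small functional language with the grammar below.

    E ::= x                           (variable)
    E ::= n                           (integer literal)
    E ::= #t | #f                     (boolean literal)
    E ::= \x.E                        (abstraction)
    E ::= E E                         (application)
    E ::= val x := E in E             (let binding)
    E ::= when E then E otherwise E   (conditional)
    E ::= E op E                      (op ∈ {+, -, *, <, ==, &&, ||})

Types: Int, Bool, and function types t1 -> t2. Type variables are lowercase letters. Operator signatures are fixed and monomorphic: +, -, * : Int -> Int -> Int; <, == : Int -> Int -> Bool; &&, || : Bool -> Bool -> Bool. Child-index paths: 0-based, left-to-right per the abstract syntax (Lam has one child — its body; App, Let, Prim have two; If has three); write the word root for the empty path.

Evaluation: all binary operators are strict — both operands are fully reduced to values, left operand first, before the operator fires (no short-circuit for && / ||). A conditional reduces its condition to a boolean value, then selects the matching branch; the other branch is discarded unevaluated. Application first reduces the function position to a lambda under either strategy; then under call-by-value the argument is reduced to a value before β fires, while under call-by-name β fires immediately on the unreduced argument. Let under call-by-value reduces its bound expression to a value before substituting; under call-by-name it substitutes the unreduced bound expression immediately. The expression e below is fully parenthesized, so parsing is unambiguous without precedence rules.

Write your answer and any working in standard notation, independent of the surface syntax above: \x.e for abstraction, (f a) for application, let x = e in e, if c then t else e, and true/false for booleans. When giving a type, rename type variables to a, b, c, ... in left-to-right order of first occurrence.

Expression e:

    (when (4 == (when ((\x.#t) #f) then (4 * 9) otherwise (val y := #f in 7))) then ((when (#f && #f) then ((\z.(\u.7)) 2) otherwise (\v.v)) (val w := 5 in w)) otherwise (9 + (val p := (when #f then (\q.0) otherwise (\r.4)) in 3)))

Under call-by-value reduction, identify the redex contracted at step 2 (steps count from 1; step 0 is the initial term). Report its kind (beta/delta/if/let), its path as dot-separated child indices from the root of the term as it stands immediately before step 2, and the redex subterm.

Derivation:
step 0: (if (4 == (if ((\x.true) false) then (4 * 9) else (let y = false in 7))) then ((if (false && false) then ((\z.(\u.7)) 2) else (\v.v)) (let w = 5 in w)) else (9 + (let p = (if false then (\q.0) else (\r.4)) in 3)))
step 1: [beta@0.1.0] (if (4 == (if true then (4 * 9) else (let y = false in 7))) then ((if (false && false) then ((\z.(\u.7)) 2) else (\v.v)) (let w = 5 in w)) else (9 + (let p = (if false then (\q.0) else (\r.4)) in 3)))
step 2: [if@0.1] (if (4 == (4 * 9)) then ((if (false && false) then ((\z.(\u.7)) 2) else (\v.v)) (let w = 5 in w)) else (9 + (let p = (if false then (\q.0) else (\r.4)) in 3)))

Answer: if at 0.1 : (if true then (4 * 9) else (let y = false in 7))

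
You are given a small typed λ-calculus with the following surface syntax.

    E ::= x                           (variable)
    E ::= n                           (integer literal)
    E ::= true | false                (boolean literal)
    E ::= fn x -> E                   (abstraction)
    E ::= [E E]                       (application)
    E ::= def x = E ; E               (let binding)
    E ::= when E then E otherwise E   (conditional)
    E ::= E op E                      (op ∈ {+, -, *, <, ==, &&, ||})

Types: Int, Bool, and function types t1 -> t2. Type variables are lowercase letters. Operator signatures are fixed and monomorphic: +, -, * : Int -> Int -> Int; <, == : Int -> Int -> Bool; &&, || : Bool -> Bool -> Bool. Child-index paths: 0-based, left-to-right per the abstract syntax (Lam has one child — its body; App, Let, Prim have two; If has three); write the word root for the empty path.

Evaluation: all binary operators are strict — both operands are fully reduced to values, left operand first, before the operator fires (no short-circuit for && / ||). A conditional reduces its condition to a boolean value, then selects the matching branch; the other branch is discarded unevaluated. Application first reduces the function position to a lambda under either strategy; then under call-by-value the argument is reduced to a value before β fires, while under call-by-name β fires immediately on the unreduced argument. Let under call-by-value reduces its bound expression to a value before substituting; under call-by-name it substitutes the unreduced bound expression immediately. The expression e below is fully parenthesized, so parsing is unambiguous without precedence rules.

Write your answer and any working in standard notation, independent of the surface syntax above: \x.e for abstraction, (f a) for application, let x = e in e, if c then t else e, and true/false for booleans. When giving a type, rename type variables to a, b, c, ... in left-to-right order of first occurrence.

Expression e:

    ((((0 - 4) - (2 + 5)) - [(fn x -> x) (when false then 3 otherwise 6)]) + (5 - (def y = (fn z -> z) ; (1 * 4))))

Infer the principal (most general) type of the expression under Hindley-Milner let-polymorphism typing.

Answer: Int

Working:
  unify Int ~ Int
  unify Int ~ Int
  unify Int ~ Int
  unify Int ~ Int
  unify Int ~ Int
  unify Int ~ Int
  unify Int ~ Int
x : a
\x._ : a -> a
  unify Bool ~ Bool
  unify Int ~ Int
  unify a -> a ~ Int -> b
  unify a ~ Int
  unify Int ~ b
_ _ : Int
  unify Int ~ Int
  unify Int ~ Int
  unify Int ~ Int
z : c
\z._ : c -> c
let y : forall. c -> c
  unify Int ~ Int
  unify Int ~ Int
  unify Int ~ Int
  unify Int ~ Int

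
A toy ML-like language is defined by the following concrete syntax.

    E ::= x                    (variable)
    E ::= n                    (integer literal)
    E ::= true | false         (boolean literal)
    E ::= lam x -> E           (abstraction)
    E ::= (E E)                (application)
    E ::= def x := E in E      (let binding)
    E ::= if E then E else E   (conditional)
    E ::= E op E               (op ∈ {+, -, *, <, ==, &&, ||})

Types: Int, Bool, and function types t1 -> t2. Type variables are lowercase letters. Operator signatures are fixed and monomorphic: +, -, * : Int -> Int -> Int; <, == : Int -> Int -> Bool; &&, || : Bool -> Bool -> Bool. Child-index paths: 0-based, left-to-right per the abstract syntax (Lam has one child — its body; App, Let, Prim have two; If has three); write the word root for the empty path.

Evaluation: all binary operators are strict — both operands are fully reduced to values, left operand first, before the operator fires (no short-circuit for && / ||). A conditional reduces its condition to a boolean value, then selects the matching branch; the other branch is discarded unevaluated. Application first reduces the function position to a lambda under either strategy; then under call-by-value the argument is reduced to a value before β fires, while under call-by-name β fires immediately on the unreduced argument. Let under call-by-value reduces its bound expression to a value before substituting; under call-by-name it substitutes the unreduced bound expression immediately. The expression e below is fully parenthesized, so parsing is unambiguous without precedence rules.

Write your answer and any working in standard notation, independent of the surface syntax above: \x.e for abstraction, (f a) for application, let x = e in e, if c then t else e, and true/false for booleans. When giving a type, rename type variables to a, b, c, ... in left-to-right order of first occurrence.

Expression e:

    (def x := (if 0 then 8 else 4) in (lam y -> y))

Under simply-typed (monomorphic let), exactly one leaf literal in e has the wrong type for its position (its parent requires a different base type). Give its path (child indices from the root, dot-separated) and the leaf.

Working:
  unify Int ~ Bool
  FAIL: mismatch Int ~ Bool

Answer: 0.0 : 0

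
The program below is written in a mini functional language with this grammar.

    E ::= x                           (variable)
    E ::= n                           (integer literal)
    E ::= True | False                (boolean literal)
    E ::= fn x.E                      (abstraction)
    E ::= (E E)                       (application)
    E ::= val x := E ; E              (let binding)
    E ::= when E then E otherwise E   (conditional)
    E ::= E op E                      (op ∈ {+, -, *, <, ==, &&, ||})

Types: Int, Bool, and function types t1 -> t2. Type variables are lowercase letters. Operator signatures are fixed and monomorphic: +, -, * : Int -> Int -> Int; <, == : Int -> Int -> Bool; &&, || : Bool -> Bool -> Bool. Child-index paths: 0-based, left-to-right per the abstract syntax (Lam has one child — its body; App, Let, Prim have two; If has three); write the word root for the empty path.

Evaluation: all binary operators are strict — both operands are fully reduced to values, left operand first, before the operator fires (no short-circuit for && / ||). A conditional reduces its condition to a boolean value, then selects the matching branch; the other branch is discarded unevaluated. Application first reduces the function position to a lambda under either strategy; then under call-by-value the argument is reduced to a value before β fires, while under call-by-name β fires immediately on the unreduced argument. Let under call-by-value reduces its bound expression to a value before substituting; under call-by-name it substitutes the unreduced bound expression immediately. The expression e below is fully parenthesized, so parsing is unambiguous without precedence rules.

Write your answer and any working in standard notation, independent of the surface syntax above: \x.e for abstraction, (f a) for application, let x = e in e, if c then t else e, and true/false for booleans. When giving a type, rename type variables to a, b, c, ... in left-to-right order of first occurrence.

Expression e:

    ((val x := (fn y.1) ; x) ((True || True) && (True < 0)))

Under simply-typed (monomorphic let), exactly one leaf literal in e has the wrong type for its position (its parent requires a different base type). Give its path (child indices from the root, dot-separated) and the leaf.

Trace:
\y._ : a -> Int
let x : a -> Int
x : a -> Int
  unify Bool ~ Bool
  unify Bool ~ Bool
  unify Bool ~ Bool
  unify Bool ~ Int
  FAIL: mismatch Bool ~ Int

Answer: 1.1.0 : true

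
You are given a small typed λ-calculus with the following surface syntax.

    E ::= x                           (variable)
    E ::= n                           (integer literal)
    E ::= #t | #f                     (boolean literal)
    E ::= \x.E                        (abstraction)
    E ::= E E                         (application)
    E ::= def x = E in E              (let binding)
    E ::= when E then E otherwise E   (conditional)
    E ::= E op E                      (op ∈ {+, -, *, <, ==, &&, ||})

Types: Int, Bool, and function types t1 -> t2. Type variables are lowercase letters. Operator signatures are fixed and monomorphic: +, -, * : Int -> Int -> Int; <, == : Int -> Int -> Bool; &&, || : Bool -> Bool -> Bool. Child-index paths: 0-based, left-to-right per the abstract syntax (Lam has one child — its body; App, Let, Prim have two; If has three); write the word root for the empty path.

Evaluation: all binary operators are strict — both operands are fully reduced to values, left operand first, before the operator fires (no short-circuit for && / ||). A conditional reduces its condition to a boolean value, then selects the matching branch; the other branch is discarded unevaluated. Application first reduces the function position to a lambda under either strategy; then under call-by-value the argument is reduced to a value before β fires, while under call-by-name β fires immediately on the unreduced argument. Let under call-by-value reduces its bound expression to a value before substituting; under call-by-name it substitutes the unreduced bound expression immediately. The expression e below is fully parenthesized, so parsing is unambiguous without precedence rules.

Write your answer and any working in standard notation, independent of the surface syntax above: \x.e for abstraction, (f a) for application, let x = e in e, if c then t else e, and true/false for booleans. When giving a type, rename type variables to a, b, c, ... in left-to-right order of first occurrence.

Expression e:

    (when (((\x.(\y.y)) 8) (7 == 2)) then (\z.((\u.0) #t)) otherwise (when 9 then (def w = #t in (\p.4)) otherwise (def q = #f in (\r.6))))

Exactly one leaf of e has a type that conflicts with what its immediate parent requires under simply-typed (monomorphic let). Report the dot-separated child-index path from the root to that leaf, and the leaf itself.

Trace:
y : b
\y._ : b -> b
\x._ : a -> b -> b
  unify a -> b -> b ~ Int -> c
  unify a ~ Int
  unify b -> b ~ c
_ _ : b -> b
  unify Int ~ Int
  unify Int ~ Int
  unify b -> b ~ Bool -> d
  unify b ~ Bool
  unify Bool ~ d
_ _ : Bool
  unify Bool ~ Bool
\u._ : f -> Int
  unify f -> Int ~ Bool -> g
  unify f ~ Bool
  unify Int ~ g
_ _ : Int
\z._ : e -> Int
  unify Int ~ Bool
  FAIL: mismatch Int ~ Bool

Answer: 2.0 : 9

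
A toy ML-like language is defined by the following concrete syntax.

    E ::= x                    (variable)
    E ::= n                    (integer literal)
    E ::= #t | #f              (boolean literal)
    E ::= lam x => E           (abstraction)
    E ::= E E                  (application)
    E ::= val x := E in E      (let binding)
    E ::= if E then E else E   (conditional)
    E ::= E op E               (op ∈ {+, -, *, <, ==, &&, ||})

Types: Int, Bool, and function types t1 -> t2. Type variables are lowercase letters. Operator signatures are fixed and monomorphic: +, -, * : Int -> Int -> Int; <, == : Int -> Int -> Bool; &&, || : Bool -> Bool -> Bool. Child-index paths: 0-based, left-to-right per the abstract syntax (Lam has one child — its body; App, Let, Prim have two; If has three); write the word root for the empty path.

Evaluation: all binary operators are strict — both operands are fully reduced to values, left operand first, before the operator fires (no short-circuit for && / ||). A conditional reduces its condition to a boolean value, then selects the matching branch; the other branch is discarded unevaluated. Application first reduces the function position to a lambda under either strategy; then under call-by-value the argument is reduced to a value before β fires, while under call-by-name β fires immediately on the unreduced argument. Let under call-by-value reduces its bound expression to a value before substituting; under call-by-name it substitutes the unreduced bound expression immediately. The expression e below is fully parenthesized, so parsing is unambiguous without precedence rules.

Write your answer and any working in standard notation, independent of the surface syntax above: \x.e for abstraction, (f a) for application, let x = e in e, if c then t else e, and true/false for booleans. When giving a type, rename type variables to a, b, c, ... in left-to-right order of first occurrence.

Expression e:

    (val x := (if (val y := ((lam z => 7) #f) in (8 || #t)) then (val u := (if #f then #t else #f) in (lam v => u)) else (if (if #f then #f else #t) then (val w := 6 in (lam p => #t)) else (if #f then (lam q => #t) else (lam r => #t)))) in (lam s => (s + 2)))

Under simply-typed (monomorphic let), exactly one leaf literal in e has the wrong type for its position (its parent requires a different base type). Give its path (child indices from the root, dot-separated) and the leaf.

Answer: 0.0.1.0 : 8

Trace:
\z._ : a -> Int
  unify a -> Int ~ Bool -> b
  unify a ~ Bool
  unify Int ~ b
_ _ : Int
let y : Int
  unify Int ~ Bool
  FAIL: mismatch Int ~ Bool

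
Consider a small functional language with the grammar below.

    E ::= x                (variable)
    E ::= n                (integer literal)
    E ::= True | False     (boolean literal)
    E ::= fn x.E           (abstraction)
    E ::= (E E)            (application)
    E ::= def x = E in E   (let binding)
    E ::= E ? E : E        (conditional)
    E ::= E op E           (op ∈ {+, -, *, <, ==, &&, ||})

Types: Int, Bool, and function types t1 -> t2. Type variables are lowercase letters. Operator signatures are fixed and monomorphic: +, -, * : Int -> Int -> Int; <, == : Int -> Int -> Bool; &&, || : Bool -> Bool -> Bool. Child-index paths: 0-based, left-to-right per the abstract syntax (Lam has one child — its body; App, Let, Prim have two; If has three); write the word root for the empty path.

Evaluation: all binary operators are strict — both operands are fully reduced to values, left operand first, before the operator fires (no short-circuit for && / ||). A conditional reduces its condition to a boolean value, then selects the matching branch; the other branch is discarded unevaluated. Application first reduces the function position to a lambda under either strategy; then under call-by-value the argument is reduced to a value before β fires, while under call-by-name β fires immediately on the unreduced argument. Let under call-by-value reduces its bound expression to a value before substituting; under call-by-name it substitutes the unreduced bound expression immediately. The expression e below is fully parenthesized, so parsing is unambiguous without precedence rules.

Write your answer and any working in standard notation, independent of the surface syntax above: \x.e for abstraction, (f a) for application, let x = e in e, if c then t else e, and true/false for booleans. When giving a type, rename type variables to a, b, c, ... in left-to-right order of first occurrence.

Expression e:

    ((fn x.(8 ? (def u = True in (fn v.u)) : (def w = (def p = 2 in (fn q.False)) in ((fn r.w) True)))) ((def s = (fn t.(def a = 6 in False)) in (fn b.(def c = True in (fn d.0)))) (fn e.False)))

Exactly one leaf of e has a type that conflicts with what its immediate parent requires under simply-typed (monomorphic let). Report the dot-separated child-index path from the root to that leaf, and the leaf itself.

Answer: 0.0.0 : 8

Trace:
  unify Int ~ Bool
  FAIL: mismatch Int ~ Bool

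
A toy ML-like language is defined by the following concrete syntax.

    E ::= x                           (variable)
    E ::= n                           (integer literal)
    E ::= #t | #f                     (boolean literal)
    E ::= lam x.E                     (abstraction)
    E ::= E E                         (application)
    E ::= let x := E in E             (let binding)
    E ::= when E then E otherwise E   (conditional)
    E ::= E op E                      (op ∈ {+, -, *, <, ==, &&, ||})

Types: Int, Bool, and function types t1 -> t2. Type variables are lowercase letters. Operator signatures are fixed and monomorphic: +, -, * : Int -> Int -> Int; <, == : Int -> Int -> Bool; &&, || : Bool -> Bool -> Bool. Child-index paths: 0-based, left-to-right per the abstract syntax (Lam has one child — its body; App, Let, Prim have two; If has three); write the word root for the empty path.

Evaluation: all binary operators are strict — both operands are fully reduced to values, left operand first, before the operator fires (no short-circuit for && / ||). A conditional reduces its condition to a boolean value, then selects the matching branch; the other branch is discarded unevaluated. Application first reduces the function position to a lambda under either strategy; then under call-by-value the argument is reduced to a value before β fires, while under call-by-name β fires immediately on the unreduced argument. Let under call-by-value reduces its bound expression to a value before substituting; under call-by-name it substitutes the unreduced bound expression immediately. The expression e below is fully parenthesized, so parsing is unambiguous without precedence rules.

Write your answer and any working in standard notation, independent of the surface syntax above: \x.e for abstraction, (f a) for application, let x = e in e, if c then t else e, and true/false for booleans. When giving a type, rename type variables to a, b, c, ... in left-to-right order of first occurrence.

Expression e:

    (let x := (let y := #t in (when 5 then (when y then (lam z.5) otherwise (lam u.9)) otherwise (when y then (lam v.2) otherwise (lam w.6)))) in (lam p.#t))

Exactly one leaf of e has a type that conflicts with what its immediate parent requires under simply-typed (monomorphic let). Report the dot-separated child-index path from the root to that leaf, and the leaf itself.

Trace:
let y : Bool
  unify Int ~ Bool
  FAIL: mismatch Int ~ Bool

Answer: 0.1.0 : 5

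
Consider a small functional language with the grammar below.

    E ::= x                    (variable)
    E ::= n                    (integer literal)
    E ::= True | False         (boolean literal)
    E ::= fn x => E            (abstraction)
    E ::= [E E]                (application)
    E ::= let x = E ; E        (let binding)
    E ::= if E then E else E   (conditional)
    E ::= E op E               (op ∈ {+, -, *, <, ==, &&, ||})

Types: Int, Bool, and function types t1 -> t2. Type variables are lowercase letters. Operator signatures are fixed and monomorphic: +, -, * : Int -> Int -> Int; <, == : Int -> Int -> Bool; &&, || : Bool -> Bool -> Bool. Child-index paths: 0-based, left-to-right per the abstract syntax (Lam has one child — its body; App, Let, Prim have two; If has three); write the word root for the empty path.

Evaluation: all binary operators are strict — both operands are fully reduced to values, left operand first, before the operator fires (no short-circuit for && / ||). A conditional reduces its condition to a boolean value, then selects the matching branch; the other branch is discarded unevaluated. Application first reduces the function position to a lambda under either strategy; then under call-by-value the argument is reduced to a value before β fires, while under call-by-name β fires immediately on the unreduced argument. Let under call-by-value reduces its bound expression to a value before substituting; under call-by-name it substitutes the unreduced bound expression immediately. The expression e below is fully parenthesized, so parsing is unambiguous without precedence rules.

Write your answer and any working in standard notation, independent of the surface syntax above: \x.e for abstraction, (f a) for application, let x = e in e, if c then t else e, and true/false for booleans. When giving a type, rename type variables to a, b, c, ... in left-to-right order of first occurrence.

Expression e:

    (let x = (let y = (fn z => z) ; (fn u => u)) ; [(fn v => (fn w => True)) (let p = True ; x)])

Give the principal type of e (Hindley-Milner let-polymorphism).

Answer: a -> Bool

Derivation:
z : a
\z._ : a -> a
let y : forall. a -> a
u : b
\u._ : b -> b
let x : forall. b -> b
\w._ : d -> Bool
\v._ : c -> d -> Bool
let p : Bool
x : e -> e
  unify c -> d -> Bool ~ (e -> e) -> f
  unify c ~ e -> e
  unify d -> Bool ~ f
_ _ : d -> Bool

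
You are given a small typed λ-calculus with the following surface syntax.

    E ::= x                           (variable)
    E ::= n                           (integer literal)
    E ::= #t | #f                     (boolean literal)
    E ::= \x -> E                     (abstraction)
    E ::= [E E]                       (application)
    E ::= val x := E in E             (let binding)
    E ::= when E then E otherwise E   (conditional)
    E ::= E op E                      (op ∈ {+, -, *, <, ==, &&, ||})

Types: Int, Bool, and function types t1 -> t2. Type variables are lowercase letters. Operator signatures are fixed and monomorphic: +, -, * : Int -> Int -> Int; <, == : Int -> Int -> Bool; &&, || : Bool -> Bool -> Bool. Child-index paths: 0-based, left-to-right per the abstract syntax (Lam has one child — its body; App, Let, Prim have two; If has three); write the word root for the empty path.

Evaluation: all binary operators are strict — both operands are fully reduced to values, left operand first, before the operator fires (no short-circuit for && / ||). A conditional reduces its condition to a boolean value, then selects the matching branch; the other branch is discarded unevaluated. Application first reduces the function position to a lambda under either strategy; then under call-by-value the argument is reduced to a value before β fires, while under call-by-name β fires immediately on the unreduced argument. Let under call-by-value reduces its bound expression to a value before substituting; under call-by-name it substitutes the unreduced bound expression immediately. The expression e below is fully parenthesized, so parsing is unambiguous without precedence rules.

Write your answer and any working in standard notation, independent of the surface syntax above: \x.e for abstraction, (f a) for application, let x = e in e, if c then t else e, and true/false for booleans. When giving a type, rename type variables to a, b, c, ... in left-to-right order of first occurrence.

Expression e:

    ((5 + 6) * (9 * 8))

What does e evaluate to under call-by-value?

Derivation:
step 0: ((5 + 6) * (9 * 8))
step 1: [delta@0] (11 * (9 * 8))
step 2: [delta@1] (11 * 72)
step 3: [delta@root] 792

Answer: 792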